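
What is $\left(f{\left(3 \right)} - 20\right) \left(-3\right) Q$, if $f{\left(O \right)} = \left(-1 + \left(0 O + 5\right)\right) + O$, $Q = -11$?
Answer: $-429$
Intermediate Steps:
$f{\left(O \right)} = 4 + O$ ($f{\left(O \right)} = \left(-1 + \left(0 + 5\right)\right) + O = \left(-1 + 5\right) + O = 4 + O$)
$\left(f{\left(3 \right)} - 20\right) \left(-3\right) Q = \left(\left(4 + 3\right) - 20\right) \left(-3\right) \left(-11\right) = \left(7 - 20\right) \left(-3\right) \left(-11\right) = \left(-13\right) \left(-3\right) \left(-11\right) = 39 \left(-11\right) = -429$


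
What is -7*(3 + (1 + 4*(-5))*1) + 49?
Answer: 161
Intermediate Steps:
-7*(3 + (1 + 4*(-5))*1) + 49 = -7*(3 + (1 - 20)*1) + 49 = -7*(3 - 19*1) + 49 = -7*(3 - 19) + 49 = -7*(-16) + 49 = 112 + 49 = 161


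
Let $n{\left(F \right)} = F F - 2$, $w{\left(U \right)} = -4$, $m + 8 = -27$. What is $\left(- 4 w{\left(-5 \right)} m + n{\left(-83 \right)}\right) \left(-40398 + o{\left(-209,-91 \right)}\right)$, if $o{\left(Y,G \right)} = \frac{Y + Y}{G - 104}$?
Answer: $- \frac{16612997928}{65} \approx -2.5558 \cdot 10^{8}$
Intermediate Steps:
$m = -35$ ($m = -8 - 27 = -35$)
$n{\left(F \right)} = -2 + F^{2}$ ($n{\left(F \right)} = F^{2} - 2 = -2 + F^{2}$)
$o{\left(Y,G \right)} = \frac{2 Y}{-104 + G}$
$\left(- 4 w{\left(-5 \right)} m + n{\left(-83 \right)}\right) \left(-40398 + o{\left(-209,-91 \right)}\right) = \left(\left(-4\right) \left(-4\right) \left(-35\right) - \left(2 - \left(-83\right)^{2}\right)\right) \left(-40398 + 2 \left(-209\right) \frac{1}{-104 - 91}\right) = \left(16 \left(-35\right) + \left(-2 + 6889\right)\right) \left(-40398 + 2 \left(-209\right) \frac{1}{-195}\right) = \left(-560 + 6887\right) \left(-40398 + 2 \left(-209\right) \left(- \frac{1}{195}\right)\right) = 6327 \left(-40398 + \frac{418}{195}\right) = 6327 \left(- \frac{7877192}{195}\right) = - \frac{16612997928}{65}$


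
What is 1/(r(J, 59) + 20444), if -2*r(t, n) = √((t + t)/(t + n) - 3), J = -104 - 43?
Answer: 3598144/73560455921 + 4*√165/73560455921 ≈ 4.8915e-5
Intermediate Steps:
J = -147
r(t, n) = -√(-3 + 2*t/(n + t))/2 (r(t, n) = -√((t + t)/(t + n) - 3)/2 = -√((2*t)/(n + t) - 3)/2 = -√(2*t/(n + t) - 3)/2 = -√(-3 + 2*t/(n + t))/2)
1/(r(J, 59) + 20444) = 1/(-√(-1/(59 - 147))*√(-147 + 3*59)/2 + 20444) = 1/(-√(-1/(-88))*√(-147 + 177)/2 + 20444) = 1/(-√165/22/2 + 20444) = 1/(-√165/44 + 20444) = 1/(20444 - √165/44)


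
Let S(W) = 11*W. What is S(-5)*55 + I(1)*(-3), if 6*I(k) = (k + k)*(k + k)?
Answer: -3027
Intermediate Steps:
I(k) = 2*k²/3 (I(k) = ((k + k)*(k + k))/6 = ((2*k)*(2*k))/6 = (4*k²)/6 = 2*k²/3)
S(-5)*55 + I(1)*(-3) = (11*(-5))*55 + ((⅔)*1²)*(-3) = -55*55 + ((⅔)*1)*(-3) = -3025 + (⅔)*(-3) = -3025 - 2 = -3027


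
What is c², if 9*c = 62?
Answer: 3844/81 ≈ 47.457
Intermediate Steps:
c = 62/9 (c = (⅑)*62 = 62/9 ≈ 6.8889)
c² = (62/9)² = 3844/81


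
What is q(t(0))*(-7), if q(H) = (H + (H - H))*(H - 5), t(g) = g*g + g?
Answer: 0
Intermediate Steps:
t(g) = g + g² (t(g) = g² + g = g + g²)
q(H) = H*(-5 + H) (q(H) = (H + 0)*(-5 + H) = H*(-5 + H))
q(t(0))*(-7) = ((0*(1 + 0))*(-5 + 0*(1 + 0)))*(-7) = ((0*1)*(-5 + 0*1))*(-7) = (0*(-5 + 0))*(-7) = (0*(-5))*(-7) = 0*(-7) = 0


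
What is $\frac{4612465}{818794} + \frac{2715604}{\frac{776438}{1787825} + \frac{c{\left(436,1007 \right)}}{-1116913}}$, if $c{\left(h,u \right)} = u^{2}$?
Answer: $- \frac{341540070731637363685745}{59565906665818278} \approx -5.7338 \cdot 10^{6}$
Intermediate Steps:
$\frac{4612465}{818794} + \frac{2715604}{\frac{776438}{1787825} + \frac{c{\left(436,1007 \right)}}{-1116913}} = \frac{4612465}{818794} + \frac{2715604}{\frac{776438}{1787825} + \frac{1007^{2}}{-1116913}} = 4612465 \cdot \frac{1}{818794} + \frac{2715604}{776438 \cdot \frac{1}{1787825} + 1014049 \left(- \frac{1}{1116913}\right)} = \frac{4612465}{818794} + \frac{2715604}{\frac{59726}{137525} - \frac{1014049}{1116913}} = \frac{4612465}{818794} + \frac{2715604}{- \frac{72748342887}{153603460325}} = \frac{4612465}{818794} + 2715604 \left(- \frac{153603460325}{72748342887}\right) = \frac{4612465}{818794} - \frac{417126171272411300}{72748342887} = - \frac{341540070731637363685745}{59565906665818278}$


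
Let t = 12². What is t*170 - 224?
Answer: 24256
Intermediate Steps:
t = 144
t*170 - 224 = 144*170 - 224 = 24480 - 224 = 24256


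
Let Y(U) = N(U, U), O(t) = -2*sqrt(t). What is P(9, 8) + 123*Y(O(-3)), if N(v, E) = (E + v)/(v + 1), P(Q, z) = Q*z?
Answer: 12*(6*I + 53*sqrt(3))/(I + 2*sqrt(3)) ≈ 299.08 - 65.552*I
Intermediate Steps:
N(v, E) = (E + v)/(1 + v)
Y(U) = 2*U/(1 + U) (Y(U) = (U + U)/(1 + U) = (2*U)/(1 + U) = 2*U/(1 + U))
P(9, 8) + 123*Y(O(-3)) = 9*8 + 123*(2*(-2*I*sqrt(3))/(1 - 2*I*sqrt(3))) = 72 + 123*(2*(-2*I*sqrt(3))/(1 - 2*I*sqrt(3))) = 72 + 123*(-4*I*sqrt(3)/(1 - 2*I*sqrt(3))) = 72 - 492*I*sqrt(3)/(1 - 2*I*sqrt(3))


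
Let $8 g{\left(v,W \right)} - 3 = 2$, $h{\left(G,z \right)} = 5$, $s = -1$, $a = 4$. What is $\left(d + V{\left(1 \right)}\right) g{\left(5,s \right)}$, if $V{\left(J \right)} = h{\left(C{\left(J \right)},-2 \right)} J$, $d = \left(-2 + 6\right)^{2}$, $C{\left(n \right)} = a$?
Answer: $\frac{105}{8} \approx 13.125$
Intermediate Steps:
$C{\left(n \right)} = 4$
$g{\left(v,W \right)} = \frac{5}{8}$ ($g{\left(v,W \right)} = \frac{3}{8} + \frac{1}{8} \cdot 2 = \frac{3}{8} + \frac{1}{4} = \frac{5}{8}$)
$d = 16$ ($d = 4^{2} = 16$)
$V{\left(J \right)} = 5 J$
$\left(d + V{\left(1 \right)}\right) g{\left(5,s \right)} = \left(16 + 5 \cdot 1\right) \frac{5}{8} = \left(16 + 5\right) \frac{5}{8} = 21 \cdot \frac{5}{8} = \frac{105}{8}$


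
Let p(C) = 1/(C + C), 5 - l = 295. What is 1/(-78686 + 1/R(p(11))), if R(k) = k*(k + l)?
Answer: -6379/501938478 ≈ -1.2709e-5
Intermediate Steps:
l = -290 (l = 5 - 1*295 = 5 - 295 = -290)
p(C) = 1/(2*C)
R(k) = k*(-290 + k) (R(k) = k*(k - 290) = k*(-290 + k))
1/(-78686 + 1/R(p(11))) = 1/(-78686 + 1/(((½)/11)*(-290 + (½)/11))) = 1/(-78686 + 1/(((½)*(1/11))*(-290 + (½)*(1/11)))) = 1/(-78686 + 1/((-290 + 1/22)/22)) = 1/(-78686 + 1/((1/22)*(-6379/22))) = 1/(-78686 + 1/(-6379/484)) = 1/(-78686 - 484/6379) = 1/(-501938478/6379) = -6379/501938478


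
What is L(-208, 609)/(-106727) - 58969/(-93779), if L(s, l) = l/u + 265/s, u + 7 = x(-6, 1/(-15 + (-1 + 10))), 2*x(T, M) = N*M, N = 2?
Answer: 56362163089705/89518271922352 ≈ 0.62962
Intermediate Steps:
x(T, M) = M (x(T, M) = (2*M)/2 = M)
u = -43/6 (u = -7 + 1/(-15 + (-1 + 10)) = -7 + 1/(-15 + 9) = -7 + 1/(-6) = -7 - ⅙ = -43/6 ≈ -7.1667)
L(s, l) = 265/s - 6*l/43 (L(s, l) = l/(-43/6) + 265/s = l*(-6/43) + 265/s = -6*l/43 + 265/s = 265/s - 6*l/43)
L(-208, 609)/(-106727) - 58969/(-93779) = (265/(-208) - 6/43*609)/(-106727) - 58969/(-93779) = (265*(-1/208) - 3654/43)*(-1/106727) - 58969*(-1/93779) = (-265/208 - 3654/43)*(-1/106727) + 58969/93779 = -771427/8944*(-1/106727) + 58969/93779 = 771427/954566288 + 58969/93779 = 56362163089705/89518271922352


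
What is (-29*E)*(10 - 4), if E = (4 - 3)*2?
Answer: -348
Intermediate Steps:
E = 2 (E = 1*2 = 2)
(-29*E)*(10 - 4) = (-29*2)*(10 - 4) = -58*6 = -348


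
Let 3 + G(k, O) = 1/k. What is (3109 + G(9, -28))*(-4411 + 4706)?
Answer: 8246725/9 ≈ 9.1630e+5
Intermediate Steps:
G(k, O) = -3 + 1/k
(3109 + G(9, -28))*(-4411 + 4706) = (3109 + (-3 + 1/9))*(-4411 + 4706) = (3109 + (-3 + ⅑))*295 = (3109 - 26/9)*295 = (27955/9)*295 = 8246725/9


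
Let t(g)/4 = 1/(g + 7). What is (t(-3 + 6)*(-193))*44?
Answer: -16984/5 ≈ -3396.8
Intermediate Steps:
t(g) = 4/(7 + g) (t(g) = 4/(g + 7) = 4/(7 + g))
(t(-3 + 6)*(-193))*44 = ((4/(7 + (-3 + 6)))*(-193))*44 = ((4/(7 + 3))*(-193))*44 = ((4/10)*(-193))*44 = ((4*(⅒))*(-193))*44 = ((⅖)*(-193))*44 = -386/5*44 = -16984/5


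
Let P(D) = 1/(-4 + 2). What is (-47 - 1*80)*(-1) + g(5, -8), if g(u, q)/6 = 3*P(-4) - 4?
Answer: 94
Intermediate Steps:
P(D) = -½ (P(D) = 1/(-2) = -½)
g(u, q) = -33 (g(u, q) = 6*(3*(-½) - 4) = 6*(-3/2 - 4) = 6*(-11/2) = -33)
(-47 - 1*80)*(-1) + g(5, -8) = (-47 - 1*80)*(-1) - 33 = (-47 - 80)*(-1) - 33 = -127*(-1) - 33 = 127 - 33 = 94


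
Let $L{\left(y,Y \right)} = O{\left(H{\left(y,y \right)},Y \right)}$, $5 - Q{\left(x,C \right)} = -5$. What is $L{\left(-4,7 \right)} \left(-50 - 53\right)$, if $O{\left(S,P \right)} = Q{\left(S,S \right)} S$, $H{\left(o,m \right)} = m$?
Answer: $4120$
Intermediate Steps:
$Q{\left(x,C \right)} = 10$ ($Q{\left(x,C \right)} = 5 - -5 = 5 + 5 = 10$)
$O{\left(S,P \right)} = 10 S$
$L{\left(y,Y \right)} = 10 y$
$L{\left(-4,7 \right)} \left(-50 - 53\right) = 10 \left(-4\right) \left(-50 - 53\right) = \left(-40\right) \left(-103\right) = 4120$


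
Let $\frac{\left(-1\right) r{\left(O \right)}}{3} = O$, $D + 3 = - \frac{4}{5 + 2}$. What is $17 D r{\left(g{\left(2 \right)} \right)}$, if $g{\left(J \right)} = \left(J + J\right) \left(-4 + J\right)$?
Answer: $- \frac{10200}{7} \approx -1457.1$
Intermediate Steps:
$D = - \frac{25}{7}$ ($D = -3 - \frac{4}{5 + 2} = -3 - \frac{4}{7} = - \frac{25}{7} \approx -3.5714$)
$g{\left(J \right)} = 2 J \left(-4 + J\right)$
$r{\left(O \right)} = - 3 O$
$17 D r{\left(g{\left(2 \right)} \right)} = 17 \left(- \frac{25}{7}\right) \left(- 3 \cdot 2 \cdot 2 \left(-4 + 2\right)\right) = - \frac{425 \left(- 3 \cdot 2 \cdot 2 \left(-2\right)\right)}{7} = - \frac{425 \left(\left(-3\right) \left(-8\right)\right)}{7} = \left(- \frac{425}{7}\right) 24 = - \frac{10200}{7}$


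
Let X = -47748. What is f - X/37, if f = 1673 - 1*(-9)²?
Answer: 106652/37 ≈ 2882.5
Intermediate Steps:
f = 1592 (f = 1673 - 1*81 = 1673 - 81 = 1592)
f - X/37 = 1592 - (-47748)/37 = 1592 - 1*(-47748/37) = 1592 + 47748/37 = 106652/37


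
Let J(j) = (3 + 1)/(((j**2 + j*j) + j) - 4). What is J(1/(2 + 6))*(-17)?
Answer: 2176/123 ≈ 17.691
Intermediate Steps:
J(j) = 4/(-4 + j + 2*j**2) (J(j) = 4/(((j**2 + j**2) + j) - 4) = 4/((2*j**2 + j) - 4) = 4/((j + 2*j**2) - 4) = 4/(-4 + j + 2*j**2))
J(1/(2 + 6))*(-17) = (4/(-4 + 1/(2 + 6) + 2*(1/(2 + 6))**2))*(-17) = (4/(-4 + 1/8 + 2*(1/8)**2))*(-17) = (4/(-4 + 1/8 + 2*(1/64)))*(-17) = (4/(-4 + 1/8 + 1/32))*(-17) = (4/(-123/32))*(-17) = (4*(-32/123))*(-17) = -128/123*(-17) = 2176/123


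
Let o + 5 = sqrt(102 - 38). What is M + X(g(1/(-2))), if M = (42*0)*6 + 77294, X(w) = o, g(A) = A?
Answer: 77297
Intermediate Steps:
o = 3 (o = -5 + sqrt(102 - 38) = -5 + sqrt(64) = -5 + 8 = 3)
X(w) = 3
M = 77294 (M = 0*6 + 77294 = 0 + 77294 = 77294)
M + X(g(1/(-2))) = 77294 + 3 = 77297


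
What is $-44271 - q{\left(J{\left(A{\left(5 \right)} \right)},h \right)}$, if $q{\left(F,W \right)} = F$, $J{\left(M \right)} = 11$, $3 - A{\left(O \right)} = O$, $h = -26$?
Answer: $-44282$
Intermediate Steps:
$A{\left(O \right)} = 3 - O$
$-44271 - q{\left(J{\left(A{\left(5 \right)} \right)},h \right)} = -44271 - 11 = -44282$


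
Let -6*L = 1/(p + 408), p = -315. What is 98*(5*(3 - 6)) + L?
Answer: -820261/558 ≈ -1470.0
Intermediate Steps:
L = -1/558 (L = -1/(6*(-315 + 408)) = -1/6/93 = -1/6*1/93 = -1/558 ≈ -0.0017921)
98*(5*(3 - 6)) + L = 98*(5*(3 - 6)) - 1/558 = 98*(5*(-3)) - 1/558 = 98*(-15) - 1/558 = -1470 - 1/558 = -820261/558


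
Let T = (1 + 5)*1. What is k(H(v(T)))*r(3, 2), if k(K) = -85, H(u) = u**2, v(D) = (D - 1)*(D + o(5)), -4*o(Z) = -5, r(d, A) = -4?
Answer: 340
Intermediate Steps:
o(Z) = 5/4 (o(Z) = -1/4*(-5) = 5/4)
T = 6 (T = 6*1 = 6)
v(D) = (-1 + D)*(5/4 + D) (v(D) = (D - 1)*(D + 5/4) = (-1 + D)*(5/4 + D))
k(H(v(T)))*r(3, 2) = -85*(-4) = 340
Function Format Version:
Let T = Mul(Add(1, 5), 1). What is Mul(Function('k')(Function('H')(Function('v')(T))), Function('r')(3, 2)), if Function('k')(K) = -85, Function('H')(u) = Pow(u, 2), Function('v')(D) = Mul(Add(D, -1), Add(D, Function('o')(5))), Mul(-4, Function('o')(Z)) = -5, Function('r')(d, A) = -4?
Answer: 340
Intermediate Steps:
Function('o')(Z) = Rational(5, 4) (Function('o')(Z) = Mul(Rational(-1, 4), -5) = Rational(5, 4))
T = 6 (T = Mul(6, 1) = 6)
Function('v')(D) = Mul(Add(-1, D), Add(Rational(5, 4), D)) (Function('v')(D) = Mul(Add(D, -1), Add(D, Rational(5, 4))) = Mul(Add(-1, D), Add(Rational(5, 4), D)))
Mul(Function('k')(Function('H')(Function('v')(T))), Function('r')(3, 2)) = Mul(-85, -4) = 340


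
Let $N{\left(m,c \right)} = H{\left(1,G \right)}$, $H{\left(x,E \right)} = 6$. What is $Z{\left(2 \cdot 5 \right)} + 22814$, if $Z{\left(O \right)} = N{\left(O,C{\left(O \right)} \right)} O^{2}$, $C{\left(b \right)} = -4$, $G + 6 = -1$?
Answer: $23414$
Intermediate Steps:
$G = -7$ ($G = -6 - 1 = -7$)
$N{\left(m,c \right)} = 6$
$Z{\left(O \right)} = 6 O^{2}$
$Z{\left(2 \cdot 5 \right)} + 22814 = 6 \left(2 \cdot 5\right)^{2} + 22814 = 6 \cdot 10^{2} + 22814 = 6 \cdot 100 + 22814 = 600 + 22814 = 23414$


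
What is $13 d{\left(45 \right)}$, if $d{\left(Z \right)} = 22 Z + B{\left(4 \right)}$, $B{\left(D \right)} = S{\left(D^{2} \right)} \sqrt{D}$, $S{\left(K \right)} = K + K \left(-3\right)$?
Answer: $12038$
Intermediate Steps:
$S{\left(K \right)} = - 2 K$ ($S{\left(K \right)} = K - 3 K = - 2 K$)
$B{\left(D \right)} = - 2 D^{\frac{5}{2}}$ ($B{\left(D \right)} = - 2 D^{2} \sqrt{D} = - 2 D^{\frac{5}{2}}$)
$d{\left(Z \right)} = -64 + 22 Z$ ($d{\left(Z \right)} = 22 Z - 2 \cdot 4^{\frac{5}{2}} = 22 Z - 64 = -64 + 22 Z$)
$13 d{\left(45 \right)} = 13 \left(-64 + 22 \cdot 45\right) = 13 \left(-64 + 990\right) = 13 \cdot 926 = 12038$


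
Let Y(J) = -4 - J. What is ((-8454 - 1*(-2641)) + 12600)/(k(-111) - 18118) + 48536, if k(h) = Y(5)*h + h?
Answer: 836268493/17230 ≈ 48536.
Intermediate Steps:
k(h) = -8*h (k(h) = (-4 - 1*5)*h + h = (-4 - 5)*h + h = -9*h + h = -8*h)
((-8454 - 1*(-2641)) + 12600)/(k(-111) - 18118) + 48536 = ((-8454 - 1*(-2641)) + 12600)/(-8*(-111) - 18118) + 48536 = ((-8454 + 2641) + 12600)/(888 - 18118) + 48536 = (-5813 + 12600)/(-17230) + 48536 = 6787*(-1/17230) + 48536 = -6787/17230 + 48536 = 836268493/17230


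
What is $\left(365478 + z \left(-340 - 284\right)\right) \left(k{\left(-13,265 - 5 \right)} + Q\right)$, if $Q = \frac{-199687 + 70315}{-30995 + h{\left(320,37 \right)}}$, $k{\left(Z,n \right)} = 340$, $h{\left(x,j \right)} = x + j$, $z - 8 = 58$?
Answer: $\frac{1710049608924}{15319} \approx 1.1163 \cdot 10^{8}$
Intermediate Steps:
$z = 66$ ($z = 8 + 58 = 66$)
$h{\left(x,j \right)} = j + x$
$Q = \frac{64686}{15319}$ ($Q = \frac{-199687 + 70315}{-30995 + \left(37 + 320\right)} = - \frac{129372}{-30995 + 357} = - \frac{129372}{-30638} = \left(-129372\right) \left(- \frac{1}{30638}\right) = \frac{64686}{15319} \approx 4.2226$)
$\left(365478 + z \left(-340 - 284\right)\right) \left(k{\left(-13,265 - 5 \right)} + Q\right) = \left(365478 + 66 \left(-340 - 284\right)\right) \left(340 + \frac{64686}{15319}\right) = \left(365478 + 66 \left(-624\right)\right) \frac{5273146}{15319} = \left(365478 - 41184\right) \frac{5273146}{15319} = 324294 \cdot \frac{5273146}{15319} = \frac{1710049608924}{15319}$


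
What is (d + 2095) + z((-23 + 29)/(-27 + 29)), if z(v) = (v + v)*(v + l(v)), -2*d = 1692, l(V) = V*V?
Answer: 1321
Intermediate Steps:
l(V) = V**2
d = -846 (d = -1/2*1692 = -846)
z(v) = 2*v*(v + v**2) (z(v) = (v + v)*(v + v**2) = (2*v)*(v + v**2) = 2*v*(v + v**2))
(d + 2095) + z((-23 + 29)/(-27 + 29)) = (-846 + 2095) + 2*((-23 + 29)/(-27 + 29))**2*(1 + (-23 + 29)/(-27 + 29)) = 1249 + 2*(6/2)**2*(1 + 6/2) = 1249 + 2*(6*(1/2))**2*(1 + 6*(1/2)) = 1249 + 2*3**2*(1 + 3) = 1249 + 2*9*4 = 1249 + 72 = 1321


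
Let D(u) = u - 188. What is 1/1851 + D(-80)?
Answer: -496067/1851 ≈ -268.00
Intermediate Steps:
D(u) = -188 + u
1/1851 + D(-80) = 1/1851 + (-188 - 80) = 1/1851 - 268 = -496067/1851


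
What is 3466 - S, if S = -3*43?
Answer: 3595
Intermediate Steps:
S = -129
3466 - S = 3466 - 1*(-129) = 3466 + 129 = 3595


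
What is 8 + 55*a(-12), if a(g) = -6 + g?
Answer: -982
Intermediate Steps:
8 + 55*a(-12) = 8 + 55*(-6 - 12) = 8 + 55*(-18) = 8 - 990 = -982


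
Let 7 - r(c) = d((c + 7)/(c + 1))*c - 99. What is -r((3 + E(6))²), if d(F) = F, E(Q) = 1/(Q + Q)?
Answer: -19840319/217872 ≈ -91.064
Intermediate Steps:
E(Q) = 1/(2*Q)
r(c) = 106 - c*(7 + c)/(1 + c) (r(c) = 7 - (((c + 7)/(c + 1))*c - 99) = 7 - (((7 + c)/(1 + c))*c - 99) = 7 - (c*(7 + c)/(1 + c) - 99) = 7 - (-99 + c*(7 + c)/(1 + c)) = 7 + (99 - c*(7 + c)/(1 + c)) = 106 - c*(7 + c)/(1 + c))
-r((3 + E(6))²) = -(106 - ((3 + (½)/6)²)² + 99*(3 + (½)/6)²)/(1 + (3 + (½)/6)²) = -(106 - ((3 + (½)*(⅙))²)² + 99*(3 + (½)*(⅙))²)/(1 + (3 + (½)*(⅙))²) = -(106 - ((3 + 1/12)²)² + 99*(3 + 1/12)²)/(1 + (3 + 1/12)²) = -(106 - ((37/12)²)² + 99*(37/12)²)/(1 + (37/12)²) = -(106 - (1369/144)² + 99*(1369/144))/(1 + 1369/144) = -(106 - 1*1874161/20736 + 15059/16)/1513/144 = -144*(106 - 1874161/20736 + 15059/16)/1513 = -144*19840319/(1513*20736) = -1*19840319/217872 = -19840319/217872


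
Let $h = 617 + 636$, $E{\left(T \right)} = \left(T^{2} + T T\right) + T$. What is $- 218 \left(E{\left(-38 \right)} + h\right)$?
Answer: $-894454$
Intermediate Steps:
$E{\left(T \right)} = T + 2 T^{2}$ ($E{\left(T \right)} = \left(T^{2} + T^{2}\right) + T = 2 T^{2} + T = T + 2 T^{2}$)
$h = 1253$
$- 218 \left(E{\left(-38 \right)} + h\right) = - 218 \left(- 38 \left(1 + 2 \left(-38\right)\right) + 1253\right) = - 218 \left(- 38 \left(1 - 76\right) + 1253\right) = - 218 \left(\left(-38\right) \left(-75\right) + 1253\right) = - 218 \left(2850 + 1253\right) = \left(-218\right) 4103 = -894454$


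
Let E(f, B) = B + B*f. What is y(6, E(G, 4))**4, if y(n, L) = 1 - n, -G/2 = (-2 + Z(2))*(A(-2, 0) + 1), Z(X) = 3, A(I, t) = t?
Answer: 625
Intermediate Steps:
G = -2 (G = -2*(-2 + 3)*(0 + 1) = -2 ≈ -2.0000)
y(6, E(G, 4))**4 = (1 - 1*6)**4 = (1 - 6)**4 = (-5)**4 = 625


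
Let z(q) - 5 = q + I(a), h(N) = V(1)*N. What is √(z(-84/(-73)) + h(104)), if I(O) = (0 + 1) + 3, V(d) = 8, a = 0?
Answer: √4487821/73 ≈ 29.020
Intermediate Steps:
I(O) = 4 (I(O) = 1 + 3 = 4)
h(N) = 8*N
z(q) = 9 + q (z(q) = 5 + (q + 4) = 5 + (4 + q) = 9 + q)
√(z(-84/(-73)) + h(104)) = √((9 - 84/(-73)) + 8*104) = √((9 - 84*(-1/73)) + 832) = √((9 + 84/73) + 832) = √(741/73 + 832) = √(61477/73) = √4487821/73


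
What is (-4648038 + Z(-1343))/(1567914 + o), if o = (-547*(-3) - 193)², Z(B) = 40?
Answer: -2323999/1832309 ≈ -1.2683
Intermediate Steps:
o = 2096704 (o = (1641 - 193)² = 1448² = 2096704)
(-4648038 + Z(-1343))/(1567914 + o) = (-4648038 + 40)/(1567914 + 2096704) = -4647998/3664618 = -4647998*1/3664618 = -2323999/1832309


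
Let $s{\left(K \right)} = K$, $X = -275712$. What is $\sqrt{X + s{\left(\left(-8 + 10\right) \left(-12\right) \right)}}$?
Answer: $2 i \sqrt{68934} \approx 525.11 i$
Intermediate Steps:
$\sqrt{X + s{\left(\left(-8 + 10\right) \left(-12\right) \right)}} = \sqrt{-275712 + \left(-8 + 10\right) \left(-12\right)} = \sqrt{-275712 + 2 \left(-12\right)} = \sqrt{-275712 - 24} = \sqrt{-275736} = 2 i \sqrt{68934}$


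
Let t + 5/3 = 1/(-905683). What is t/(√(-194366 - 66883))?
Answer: 4528418*I*√261249/709826334201 ≈ 0.0032608*I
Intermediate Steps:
t = -4528418/2717049 (t = -5/3 + 1/(-905683) = -5/3 - 1/905683 = -4528418/2717049 ≈ -1.6667)
t/(√(-194366 - 66883)) = -4528418/(2717049*√(-194366 - 66883)) = -4528418*(-I*√261249/261249)/2717049 = -(-4528418)*I*√261249/709826334201 = 4528418*I*√261249/709826334201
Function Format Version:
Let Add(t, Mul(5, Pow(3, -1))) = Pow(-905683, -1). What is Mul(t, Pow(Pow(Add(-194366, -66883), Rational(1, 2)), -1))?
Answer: Mul(Rational(4528418, 709826334201), I, Pow(261249, Rational(1, 2))) ≈ Mul(0.0032608, I)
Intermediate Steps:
t = Rational(-4528418, 2717049) (t = Add(Rational(-5, 3), Pow(-905683, -1)) = Add(Rational(-5, 3), Rational(-1, 905683)) = Rational(-4528418, 2717049) ≈ -1.6667)
Mul(t, Pow(Pow(Add(-194366, -66883), Rational(1, 2)), -1)) = Mul(Rational(-4528418, 2717049), Pow(Pow(Add(-194366, -66883), Rational(1, 2)), -1)) = Mul(Rational(-4528418, 2717049), Pow(Pow(-261249, Rational(1, 2)), -1)) = Mul(Rational(-4528418, 2717049), Pow(Mul(I, Pow(261249, Rational(1, 2))), -1)) = Mul(Rational(-4528418, 2717049), Mul(Rational(-1, 261249), I, Pow(261249, Rational(1, 2)))) = Mul(Rational(4528418, 709826334201), I, Pow(261249, Rational(1, 2)))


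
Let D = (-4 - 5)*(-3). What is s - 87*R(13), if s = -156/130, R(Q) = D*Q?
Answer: -152691/5 ≈ -30538.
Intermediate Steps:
D = 27 (D = -9*(-3) = 27)
R(Q) = 27*Q
s = -6/5 (s = -156*1/130 = -6/5 ≈ -1.2000)
s - 87*R(13) = -6/5 - 2349*13 = -6/5 - 87*351 = -6/5 - 30537 = -152691/5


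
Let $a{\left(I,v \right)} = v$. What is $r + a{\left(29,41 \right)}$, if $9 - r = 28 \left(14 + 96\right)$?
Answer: $-3030$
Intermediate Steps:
$r = -3071$ ($r = 9 - 28 \left(14 + 96\right) = 9 - 28 \cdot 110 = 9 - 3080 = -3071$)
$r + a{\left(29,41 \right)} = -3071 + 41 = -3030$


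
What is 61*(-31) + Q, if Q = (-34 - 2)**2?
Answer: -595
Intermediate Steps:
Q = 1296 (Q = (-36)**2 = 1296)
61*(-31) + Q = 61*(-31) + 1296 = -1891 + 1296 = -595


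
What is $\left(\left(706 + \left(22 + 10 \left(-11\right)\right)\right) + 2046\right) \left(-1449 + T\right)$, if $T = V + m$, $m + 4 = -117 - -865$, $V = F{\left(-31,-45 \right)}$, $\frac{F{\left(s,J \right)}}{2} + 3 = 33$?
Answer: $-1718280$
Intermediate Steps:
$F{\left(s,J \right)} = 60$ ($F{\left(s,J \right)} = -6 + 2 \cdot 33 = -6 + 66 = 60$)
$V = 60$
$m = 744$ ($m = -4 - -748 = -4 + \left(-117 + 865\right) = -4 + 748 = 744$)
$T = 804$ ($T = 60 + 744 = 804$)
$\left(\left(706 + \left(22 + 10 \left(-11\right)\right)\right) + 2046\right) \left(-1449 + T\right) = \left(\left(706 + \left(22 + 10 \left(-11\right)\right)\right) + 2046\right) \left(-1449 + 804\right) = \left(\left(706 + \left(22 - 110\right)\right) + 2046\right) \left(-645\right) = \left(\left(706 - 88\right) + 2046\right) \left(-645\right) = \left(618 + 2046\right) \left(-645\right) = 2664 \left(-645\right) = -1718280$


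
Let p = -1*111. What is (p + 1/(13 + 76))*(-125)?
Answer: 1234750/89 ≈ 13874.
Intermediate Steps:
p = -111
(p + 1/(13 + 76))*(-125) = (-111 + 1/(13 + 76))*(-125) = (-111 + 1/89)*(-125) = -9878/89*(-125) = 1234750/89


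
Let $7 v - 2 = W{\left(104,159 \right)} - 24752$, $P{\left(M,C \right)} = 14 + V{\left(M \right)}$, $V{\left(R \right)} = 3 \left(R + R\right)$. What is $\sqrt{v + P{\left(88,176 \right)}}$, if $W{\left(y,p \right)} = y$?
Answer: $\frac{2 i \sqrt{36491}}{7} \approx 54.579 i$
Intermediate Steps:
$V{\left(R \right)} = 6 R$ ($V{\left(R \right)} = 3 \cdot 2 R = 6 R$)
$P{\left(M,C \right)} = 14 + 6 M$
$v = - \frac{24646}{7}$ ($v = \frac{2}{7} + \frac{104 - 24752}{7} = \frac{2}{7} + \frac{1}{7} \left(-24648\right) = \frac{2}{7} - \frac{24648}{7} = - \frac{24646}{7} \approx -3520.9$)
$\sqrt{v + P{\left(88,176 \right)}} = \sqrt{- \frac{24646}{7} + \left(14 + 6 \cdot 88\right)} = \sqrt{- \frac{24646}{7} + \left(14 + 528\right)} = \sqrt{- \frac{24646}{7} + 542} = \sqrt{- \frac{20852}{7}} = \frac{2 i \sqrt{36491}}{7}$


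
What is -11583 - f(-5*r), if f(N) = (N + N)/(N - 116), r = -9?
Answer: -822303/71 ≈ -11582.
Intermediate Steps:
f(N) = 2*N/(-116 + N) (f(N) = (2*N)/(-116 + N) = 2*N/(-116 + N))
-11583 - f(-5*r) = -11583 - 2*(-5*(-9))/(-116 - 5*(-9)) = -11583 - 2*45/(-116 + 45) = -11583 - 2*45/(-71) = -11583 - 2*45*(-1)/71 = -11583 - 1*(-90/71) = -11583 + 90/71 = -822303/71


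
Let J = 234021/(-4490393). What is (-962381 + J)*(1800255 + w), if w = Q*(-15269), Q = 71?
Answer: -3094846053249665624/4490393 ≈ -6.8922e+11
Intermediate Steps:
J = -234021/4490393 (J = 234021*(-1/4490393) = -234021/4490393 ≈ -0.052116)
w = -1084099 (w = 71*(-15269) = -1084099)
(-962381 + J)*(1800255 + w) = (-962381 - 234021/4490393)*(1800255 - 1084099) = -4321469139754/4490393*716156 = -3094846053249665624/4490393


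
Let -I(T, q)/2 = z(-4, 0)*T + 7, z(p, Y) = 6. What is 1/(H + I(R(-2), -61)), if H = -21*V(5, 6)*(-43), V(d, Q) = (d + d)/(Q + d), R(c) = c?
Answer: 11/9140 ≈ 0.0012035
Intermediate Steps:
I(T, q) = -14 - 12*T (I(T, q) = -2*(6*T + 7) = -2*(7 + 6*T) = -14 - 12*T)
V(d, Q) = 2*d/(Q + d) (V(d, Q) = (2*d)/(Q + d) = 2*d/(Q + d))
H = 9030/11 (H = -42*5/(6 + 5)*(-43) = -42*5/11*(-43) = -21*10/11*(-43) = -210/11*(-43) = 9030/11 ≈ 820.91)
1/(H + I(R(-2), -61)) = 1/(9030/11 + (-14 - 12*(-2))) = 1/(9030/11 + (-14 + 24)) = 1/(9030/11 + 10) = 1/(9140/11) = 11/9140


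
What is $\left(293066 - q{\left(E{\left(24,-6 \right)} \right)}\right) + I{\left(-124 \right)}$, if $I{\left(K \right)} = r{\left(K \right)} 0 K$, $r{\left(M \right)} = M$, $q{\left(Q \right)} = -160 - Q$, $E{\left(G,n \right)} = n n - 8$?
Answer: $293254$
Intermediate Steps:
$E{\left(G,n \right)} = -8 + n^{2}$ ($E{\left(G,n \right)} = n^{2} - 8 = -8 + n^{2}$)
$I{\left(K \right)} = 0$ ($I{\left(K \right)} = K 0 K = 0 K = 0$)
$\left(293066 - q{\left(E{\left(24,-6 \right)} \right)}\right) + I{\left(-124 \right)} = \left(293066 - \left(-160 - \left(-8 + \left(-6\right)^{2}\right)\right)\right) + 0 = \left(293066 - \left(-160 - \left(-8 + 36\right)\right)\right) + 0 = \left(293066 - \left(-160 - 28\right)\right) + 0 = \left(293066 - -188\right) + 0 = \left(293066 + 188\right) + 0 = 293254 + 0 = 293254$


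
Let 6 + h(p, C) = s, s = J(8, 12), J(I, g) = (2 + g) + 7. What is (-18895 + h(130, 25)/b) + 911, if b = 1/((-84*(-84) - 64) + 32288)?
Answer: 571216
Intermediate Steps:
J(I, g) = 9 + g
s = 21 (s = 9 + 12 = 21)
h(p, C) = 15 (h(p, C) = -6 + 21 = 15)
b = 1/39280 (b = 1/((7056 - 64) + 32288) = 1/(6992 + 32288) = 1/39280 ≈ 2.5458e-5)
(-18895 + h(130, 25)/b) + 911 = (-18895 + 15/(1/39280)) + 911 = (-18895 + 15*39280) + 911 = (-18895 + 589200) + 911 = 570305 + 911 = 571216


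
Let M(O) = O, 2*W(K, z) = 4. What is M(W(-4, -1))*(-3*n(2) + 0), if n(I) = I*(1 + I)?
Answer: -36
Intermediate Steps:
W(K, z) = 2 (W(K, z) = (1/2)*4 = 2)
M(W(-4, -1))*(-3*n(2) + 0) = 2*(-6*(1 + 2) + 0) = 2*(-6*3 + 0) = 2*(-3*6 + 0) = 2*(-18 + 0) = 2*(-18) = -36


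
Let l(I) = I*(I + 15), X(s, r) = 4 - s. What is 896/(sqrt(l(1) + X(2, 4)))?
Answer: 448*sqrt(2)/3 ≈ 211.19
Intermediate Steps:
l(I) = I*(15 + I)
896/(sqrt(l(1) + X(2, 4))) = 896/(sqrt(1*(15 + 1) + (4 - 1*2))) = 896/(sqrt(1*16 + (4 - 2))) = 896/(sqrt(16 + 2)) = 896/(sqrt(18)) = 896/((3*sqrt(2))) = 896*(sqrt(2)/6) = 448*sqrt(2)/3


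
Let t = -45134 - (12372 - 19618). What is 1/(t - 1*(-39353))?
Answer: 1/1465 ≈ 0.00068259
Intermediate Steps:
t = -37888 (t = -45134 - 1*(-7246) = -45134 + 7246 = -37888)
1/(t - 1*(-39353)) = 1/(-37888 - 1*(-39353)) = 1/(-37888 + 39353) = 1/1465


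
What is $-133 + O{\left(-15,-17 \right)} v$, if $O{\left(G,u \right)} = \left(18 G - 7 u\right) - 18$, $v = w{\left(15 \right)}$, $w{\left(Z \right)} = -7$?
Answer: $1050$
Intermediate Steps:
$v = -7$
$O{\left(G,u \right)} = -18 - 7 u + 18 G$ ($O{\left(G,u \right)} = \left(- 7 u + 18 G\right) - 18 = -18 - 7 u + 18 G$)
$-133 + O{\left(-15,-17 \right)} v = -133 + \left(-18 - -119 + 18 \left(-15\right)\right) \left(-7\right) = -133 + \left(-18 + 119 - 270\right) \left(-7\right) = -133 - -1183 = -133 + 1183 = 1050$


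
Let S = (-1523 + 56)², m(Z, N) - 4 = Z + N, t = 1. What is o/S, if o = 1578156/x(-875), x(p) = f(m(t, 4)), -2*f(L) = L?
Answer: -1052104/6456267 ≈ -0.16296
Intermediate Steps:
m(Z, N) = 4 + N + Z (m(Z, N) = 4 + (Z + N) = 4 + (N + Z) = 4 + N + Z)
f(L) = -L/2
S = 2152089 (S = (-1467)² = 2152089)
x(p) = -9/2 (x(p) = -(4 + 4 + 1)/2 = -½*9 = -9/2)
o = -1052104/3 (o = 1578156/(-9/2) = 1578156*(-2/9) = -1052104/3 ≈ -3.5070e+5)
o/S = -1052104/3/2152089 = -1052104/3*1/2152089 = -1052104/6456267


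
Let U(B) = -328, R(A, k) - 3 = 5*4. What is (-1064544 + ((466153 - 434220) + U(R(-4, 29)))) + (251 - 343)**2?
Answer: -1024475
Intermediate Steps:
R(A, k) = 23 (R(A, k) = 3 + 5*4 = 3 + 20 = 23)
(-1064544 + ((466153 - 434220) + U(R(-4, 29)))) + (251 - 343)**2 = (-1064544 + ((466153 - 434220) - 328)) + (251 - 343)**2 = (-1064544 + (31933 - 328)) + (-92)**2 = (-1064544 + 31605) + 8464 = -1032939 + 8464 = -1024475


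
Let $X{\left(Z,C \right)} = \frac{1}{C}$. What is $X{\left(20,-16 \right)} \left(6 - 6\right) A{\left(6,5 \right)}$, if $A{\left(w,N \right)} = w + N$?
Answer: $0$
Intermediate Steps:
$A{\left(w,N \right)} = N + w$
$X{\left(20,-16 \right)} \left(6 - 6\right) A{\left(6,5 \right)} = \frac{\left(6 - 6\right) \left(5 + 6\right)}{-16} = - \frac{0 \cdot 11}{16} = \left(- \frac{1}{16}\right) 0 = 0$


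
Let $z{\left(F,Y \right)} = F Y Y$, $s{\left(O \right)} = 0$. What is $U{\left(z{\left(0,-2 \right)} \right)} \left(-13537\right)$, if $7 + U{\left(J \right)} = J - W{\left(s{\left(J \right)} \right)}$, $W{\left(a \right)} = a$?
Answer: $94759$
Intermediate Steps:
$z{\left(F,Y \right)} = F Y^{2}$
$U{\left(J \right)} = -7 + J$ ($U{\left(J \right)} = -7 + \left(J - 0\right) = -7 + \left(J + 0\right) = -7 + J$)
$U{\left(z{\left(0,-2 \right)} \right)} \left(-13537\right) = \left(-7 + 0 \left(-2\right)^{2}\right) \left(-13537\right) = \left(-7 + 0 \cdot 4\right) \left(-13537\right) = \left(-7 + 0\right) \left(-13537\right) = \left(-7\right) \left(-13537\right) = 94759$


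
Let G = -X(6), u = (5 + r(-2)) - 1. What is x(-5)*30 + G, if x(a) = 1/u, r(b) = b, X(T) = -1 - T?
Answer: 22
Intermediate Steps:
u = 2 (u = (5 - 2) - 1 = 3 - 1 = 2)
G = 7 (G = -(-1 - 1*6) = -(-1 - 6) = -1*(-7) = 7)
x(a) = ½ (x(a) = 1/2 = ½)
x(-5)*30 + G = (½)*30 + 7 = 15 + 7 = 22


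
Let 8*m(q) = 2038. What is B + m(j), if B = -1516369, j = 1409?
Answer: -6064457/4 ≈ -1.5161e+6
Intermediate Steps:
m(q) = 1019/4 (m(q) = (1/8)*2038 = 1019/4)
B + m(j) = -1516369 + 1019/4 = -6064457/4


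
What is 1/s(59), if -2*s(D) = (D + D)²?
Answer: -1/6962 ≈ -0.00014364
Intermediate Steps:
s(D) = -2*D² (s(D) = -(D + D)²/2 = -4*D²/2 = -2*D²)
1/s(59) = 1/(-2*59²) = 1/(-2*3481) = 1/(-6962) = -1/6962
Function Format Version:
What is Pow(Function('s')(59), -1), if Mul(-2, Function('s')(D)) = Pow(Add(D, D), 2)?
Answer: Rational(-1, 6962) ≈ -0.00014364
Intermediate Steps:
Function('s')(D) = Mul(-2, Pow(D, 2)) (Function('s')(D) = Mul(Rational(-1, 2), Pow(Add(D, D), 2)) = Mul(Rational(-1, 2), Pow(Mul(2, D), 2)) = Mul(Rational(-1, 2), Mul(4, Pow(D, 2))) = Mul(-2, Pow(D, 2)))
Pow(Function('s')(59), -1) = Pow(Mul(-2, Pow(59, 2)), -1) = Pow(Mul(-2, 3481), -1) = Pow(-6962, -1) = Rational(-1, 6962)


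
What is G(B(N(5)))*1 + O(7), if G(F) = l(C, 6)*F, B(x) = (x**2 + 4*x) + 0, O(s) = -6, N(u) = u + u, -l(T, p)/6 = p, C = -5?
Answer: -5046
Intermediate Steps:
l(T, p) = -6*p
N(u) = 2*u
B(x) = x**2 + 4*x
G(F) = -36*F (G(F) = (-6*6)*F = -36*F)
G(B(N(5)))*1 + O(7) = -36*2*5*(4 + 2*5)*1 - 6 = -360*(4 + 10)*1 - 6 = -360*14*1 - 6 = -36*140*1 - 6 = -5040*1 - 6 = -5040 - 6 = -5046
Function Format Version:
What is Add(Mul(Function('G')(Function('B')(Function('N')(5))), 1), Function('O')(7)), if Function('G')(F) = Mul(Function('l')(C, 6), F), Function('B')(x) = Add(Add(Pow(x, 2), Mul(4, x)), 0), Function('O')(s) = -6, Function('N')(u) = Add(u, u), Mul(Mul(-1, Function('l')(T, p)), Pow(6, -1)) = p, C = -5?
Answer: -5046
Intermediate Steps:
Function('l')(T, p) = Mul(-6, p)
Function('N')(u) = Mul(2, u)
Function('B')(x) = Add(Pow(x, 2), Mul(4, x))
Function('G')(F) = Mul(-36, F) (Function('G')(F) = Mul(Mul(-6, 6), F) = Mul(-36, F))
Add(Mul(Function('G')(Function('B')(Function('N')(5))), 1), Function('O')(7)) = Add(Mul(Mul(-36, Mul(Mul(2, 5), Add(4, Mul(2, 5)))), 1), -6) = Add(Mul(Mul(-36, Mul(10, Add(4, 10))), 1), -6) = Add(Mul(Mul(-36, Mul(10, 14)), 1), -6) = Add(Mul(Mul(-36, 140), 1), -6) = Add(Mul(-5040, 1), -6) = Add(-5040, -6) = -5046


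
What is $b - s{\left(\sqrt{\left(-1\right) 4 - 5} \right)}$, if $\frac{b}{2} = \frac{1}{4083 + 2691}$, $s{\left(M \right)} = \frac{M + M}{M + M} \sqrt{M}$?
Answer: $\frac{1}{3387} - \sqrt{3} \sqrt{i} \approx -1.2244 - 1.2247 i$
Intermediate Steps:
$s{\left(M \right)} = \sqrt{M}$ ($s{\left(M \right)} = \frac{2 M}{2 M} \sqrt{M} = 2 M \frac{1}{2 M} \sqrt{M} = 1 \sqrt{M} = \sqrt{M}$)
$b = \frac{1}{3387}$ ($b = \frac{2}{4083 + 2691} = \frac{2}{6774} = 2 \cdot \frac{1}{6774} = \frac{1}{3387} \approx 0.00029525$)
$b - s{\left(\sqrt{\left(-1\right) 4 - 5} \right)} = \frac{1}{3387} - \sqrt{\sqrt{\left(-1\right) 4 - 5}} = \frac{1}{3387} - \sqrt{\sqrt{-4 - 5}} = \frac{1}{3387} - \sqrt{\sqrt{-9}} = \frac{1}{3387} - \sqrt{3 i} = \frac{1}{3387} - \sqrt{3} \sqrt{i}$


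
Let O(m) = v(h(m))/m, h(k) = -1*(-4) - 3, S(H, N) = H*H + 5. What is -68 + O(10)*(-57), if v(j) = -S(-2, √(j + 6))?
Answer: -167/10 ≈ -16.700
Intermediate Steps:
S(H, N) = 5 + H² (S(H, N) = H² + 5 = 5 + H²)
h(k) = 1 (h(k) = 4 - 3 = 1)
v(j) = -9 (v(j) = -(5 + (-2)²) = -(5 + 4) = -1*9 = -9)
O(m) = -9/m
-68 + O(10)*(-57) = -68 - 9/10*(-57) = -68 + 513/10 = -167/10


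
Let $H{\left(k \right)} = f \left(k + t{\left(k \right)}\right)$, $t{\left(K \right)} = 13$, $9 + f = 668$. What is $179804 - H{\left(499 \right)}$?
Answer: $-157604$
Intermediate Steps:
$f = 659$ ($f = -9 + 668 = 659$)
$H{\left(k \right)} = 8567 + 659 k$ ($H{\left(k \right)} = 659 \left(k + 13\right) = 659 \left(13 + k\right) = 8567 + 659 k$)
$179804 - H{\left(499 \right)} = 179804 - \left(8567 + 659 \cdot 499\right) = 179804 - \left(8567 + 328841\right) = 179804 - 337408 = -157604$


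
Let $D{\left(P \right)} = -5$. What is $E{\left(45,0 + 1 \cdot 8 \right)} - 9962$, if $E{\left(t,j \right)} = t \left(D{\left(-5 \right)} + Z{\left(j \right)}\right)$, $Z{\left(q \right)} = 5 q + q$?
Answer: $-8027$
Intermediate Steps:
$Z{\left(q \right)} = 6 q$
$E{\left(t,j \right)} = t \left(-5 + 6 j\right)$
$E{\left(45,0 + 1 \cdot 8 \right)} - 9962 = 45 \left(-5 + 6 \left(0 + 1 \cdot 8\right)\right) - 9962 = 45 \left(-5 + 6 \left(0 + 8\right)\right) - 9962 = 45 \left(-5 + 6 \cdot 8\right) - 9962 = 45 \left(-5 + 48\right) - 9962 = 45 \cdot 43 - 9962 = 1935 - 9962 = -8027$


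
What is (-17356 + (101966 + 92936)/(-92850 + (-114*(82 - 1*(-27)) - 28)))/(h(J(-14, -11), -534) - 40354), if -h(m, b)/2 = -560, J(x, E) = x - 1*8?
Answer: 913925563/2065748568 ≈ 0.44242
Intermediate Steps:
J(x, E) = -8 + x (J(x, E) = x - 8 = -8 + x)
h(m, b) = 1120 (h(m, b) = -2*(-560) = 1120)
(-17356 + (101966 + 92936)/(-92850 + (-114*(82 - 1*(-27)) - 28)))/(h(J(-14, -11), -534) - 40354) = (-17356 + (101966 + 92936)/(-92850 + (-114*(82 - 1*(-27)) - 28)))/(1120 - 40354) = (-17356 + 194902/(-92850 + (-114*(82 + 27) - 28)))/(-39234) = (-17356 + 194902/(-92850 + (-114*109 - 28)))*(-1/39234) = (-17356 + 194902/(-92850 + (-12426 - 28)))*(-1/39234) = (-17356 + 194902/(-92850 - 12454))*(-1/39234) = (-17356 + 194902/(-105304))*(-1/39234) = (-17356 + 194902*(-1/105304))*(-1/39234) = (-17356 - 97451/52652)*(-1/39234) = -913925563/52652*(-1/39234) = 913925563/2065748568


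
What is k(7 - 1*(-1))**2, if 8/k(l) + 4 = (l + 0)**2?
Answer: 4/225 ≈ 0.017778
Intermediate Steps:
k(l) = 8/(-4 + l**2) (k(l) = 8/(-4 + (l + 0)**2) = 8/(-4 + l**2))
k(7 - 1*(-1))**2 = (8/(-4 + (7 - 1*(-1))**2))**2 = (8/(-4 + (7 + 1)**2))**2 = (8/(-4 + 8**2))**2 = (8/(-4 + 64))**2 = (8/60)**2 = (8*(1/60))**2 = (2/15)**2 = 4/225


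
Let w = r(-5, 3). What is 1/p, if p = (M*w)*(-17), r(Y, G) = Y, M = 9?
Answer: 1/765 ≈ 0.0013072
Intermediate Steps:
w = -5
p = 765 (p = (9*(-5))*(-17) = -45*(-17) = 765)
1/p = 1/765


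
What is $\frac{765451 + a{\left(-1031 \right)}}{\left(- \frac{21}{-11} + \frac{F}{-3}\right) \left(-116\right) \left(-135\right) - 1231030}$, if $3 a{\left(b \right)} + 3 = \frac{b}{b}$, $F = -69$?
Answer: $- \frac{25259861}{27751470} \approx -0.91022$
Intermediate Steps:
$a{\left(b \right)} = - \frac{2}{3}$ ($a{\left(b \right)} = -1 + \frac{b \frac{1}{b}}{3} = -1 + \frac{1}{3} \cdot 1 = -1 + \frac{1}{3} = - \frac{2}{3}$)
$\frac{765451 + a{\left(-1031 \right)}}{\left(- \frac{21}{-11} + \frac{F}{-3}\right) \left(-116\right) \left(-135\right) - 1231030} = \frac{765451 - \frac{2}{3}}{\left(- \frac{21}{-11} - \frac{69}{-3}\right) \left(-116\right) \left(-135\right) - 1231030} = \frac{2296351}{3 \left(\left(\left(-21\right) \left(- \frac{1}{11}\right) - -23\right) \left(-116\right) \left(-135\right) - 1231030\right)} = \frac{2296351}{3 \left(\left(\frac{21}{11} + 23\right) \left(-116\right) \left(-135\right) - 1231030\right)} = \frac{2296351}{3 \left(\frac{274}{11} \left(-116\right) \left(-135\right) - 1231030\right)} = \frac{2296351}{3 \left(\left(- \frac{31784}{11}\right) \left(-135\right) - 1231030\right)} = \frac{2296351}{3 \left(\frac{4290840}{11} - 1231030\right)} = \frac{2296351}{3 \left(- \frac{9250490}{11}\right)} = \frac{2296351}{3} \left(- \frac{11}{9250490}\right) = - \frac{25259861}{27751470}$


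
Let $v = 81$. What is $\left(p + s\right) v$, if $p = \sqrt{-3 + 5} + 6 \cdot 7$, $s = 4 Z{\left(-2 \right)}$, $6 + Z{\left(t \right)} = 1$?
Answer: $1782 + 81 \sqrt{2} \approx 1896.6$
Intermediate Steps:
$Z{\left(t \right)} = -5$ ($Z{\left(t \right)} = -6 + 1 = -5$)
$s = -20$ ($s = 4 \left(-5\right) = -20$)
$p = 42 + \sqrt{2}$ ($p = \sqrt{2} + 42 = 42 + \sqrt{2} \approx 43.414$)
$\left(p + s\right) v = \left(\left(42 + \sqrt{2}\right) - 20\right) 81 = \left(22 + \sqrt{2}\right) 81 = 1782 + 81 \sqrt{2}$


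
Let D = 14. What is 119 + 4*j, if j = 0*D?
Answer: 119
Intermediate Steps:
j = 0 (j = 0*14 = 0)
119 + 4*j = 119 + 4*0 = 119 + 0 = 119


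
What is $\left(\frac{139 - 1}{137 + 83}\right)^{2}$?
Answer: $\frac{4761}{12100} \approx 0.39347$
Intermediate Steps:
$\left(\frac{139 - 1}{137 + 83}\right)^{2} = \left(\frac{138}{220}\right)^{2} = \left(138 \cdot \frac{1}{220}\right)^{2} = \left(\frac{69}{110}\right)^{2} = \frac{4761}{12100}$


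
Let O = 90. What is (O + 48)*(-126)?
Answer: -17388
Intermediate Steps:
(O + 48)*(-126) = (90 + 48)*(-126) = 138*(-126) = -17388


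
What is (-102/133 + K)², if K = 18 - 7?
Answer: 1852321/17689 ≈ 104.72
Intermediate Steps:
K = 11
(-102/133 + K)² = (-102/133 + 11)² = (1361/133)² = 1852321/17689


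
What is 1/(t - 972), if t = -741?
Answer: -1/1713 ≈ -0.00058377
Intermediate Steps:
1/(t - 972) = 1/(-741 - 972) = 1/(-1713) = -1/1713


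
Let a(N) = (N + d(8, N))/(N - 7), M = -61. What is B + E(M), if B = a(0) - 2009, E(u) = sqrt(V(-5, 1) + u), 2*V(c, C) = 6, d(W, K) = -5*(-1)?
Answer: -14068/7 + I*sqrt(58) ≈ -2009.7 + 7.6158*I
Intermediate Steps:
d(W, K) = 5
V(c, C) = 3 (V(c, C) = (1/2)*6 = 3)
E(u) = sqrt(3 + u)
a(N) = (5 + N)/(-7 + N) (a(N) = (N + 5)/(N - 7) = (5 + N)/(-7 + N))
B = -14068/7 (B = (5 + 0)/(-7 + 0) - 2009 = 5/(-7) - 2009 = -1/7*5 - 2009 = -5/7 - 2009 = -14068/7 ≈ -2009.7)
B + E(M) = -14068/7 + sqrt(3 - 61) = -14068/7 + sqrt(-58) = -14068/7 + I*sqrt(58)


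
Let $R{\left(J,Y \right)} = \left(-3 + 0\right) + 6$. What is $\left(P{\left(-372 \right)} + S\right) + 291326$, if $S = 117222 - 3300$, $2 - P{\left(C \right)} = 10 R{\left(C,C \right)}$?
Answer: $405220$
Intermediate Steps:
$R{\left(J,Y \right)} = 3$ ($R{\left(J,Y \right)} = -3 + 6 = 3$)
$P{\left(C \right)} = -28$ ($P{\left(C \right)} = 2 - 10 \cdot 3 = 2 - 30 = -28$)
$S = 113922$ ($S = 117222 - 3300 = 113922$)
$\left(P{\left(-372 \right)} + S\right) + 291326 = \left(-28 + 113922\right) + 291326 = 113894 + 291326 = 405220$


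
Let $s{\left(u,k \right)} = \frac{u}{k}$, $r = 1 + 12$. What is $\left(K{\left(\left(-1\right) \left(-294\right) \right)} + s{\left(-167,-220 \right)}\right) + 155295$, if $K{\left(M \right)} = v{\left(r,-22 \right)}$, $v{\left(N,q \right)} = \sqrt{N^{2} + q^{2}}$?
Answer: $\frac{34165067}{220} + \sqrt{653} \approx 1.5532 \cdot 10^{5}$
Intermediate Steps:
$r = 13$
$K{\left(M \right)} = \sqrt{653}$ ($K{\left(M \right)} = \sqrt{13^{2} + \left(-22\right)^{2}} = \sqrt{169 + 484} = \sqrt{653}$)
$\left(K{\left(\left(-1\right) \left(-294\right) \right)} + s{\left(-167,-220 \right)}\right) + 155295 = \left(\sqrt{653} - \frac{167}{-220}\right) + 155295 = \left(\sqrt{653} - - \frac{167}{220}\right) + 155295 = \left(\sqrt{653} + \frac{167}{220}\right) + 155295 = \left(\frac{167}{220} + \sqrt{653}\right) + 155295 = \frac{34165067}{220} + \sqrt{653}$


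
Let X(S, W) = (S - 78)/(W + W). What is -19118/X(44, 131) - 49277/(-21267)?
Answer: 3133126235/21267 ≈ 1.4732e+5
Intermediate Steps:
X(S, W) = (-78 + S)/(2*W) (X(S, W) = (-78 + S)/((2*W)) = (-78 + S)*(1/(2*W)) = (-78 + S)/(2*W))
-19118/X(44, 131) - 49277/(-21267) = -19118*262/(-78 + 44) - 49277/(-21267) = -19118/((½)*(1/131)*(-34)) - 49277*(-1/21267) = -19118/(-17/131) + 49277/21267 = -19118*(-131/17) + 49277/21267 = 2504458/17 + 49277/21267 = 3133126235/21267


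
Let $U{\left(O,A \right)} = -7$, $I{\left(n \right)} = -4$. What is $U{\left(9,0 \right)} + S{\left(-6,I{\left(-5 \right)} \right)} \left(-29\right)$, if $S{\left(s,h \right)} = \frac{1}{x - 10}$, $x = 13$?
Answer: $- \frac{50}{3} \approx -16.667$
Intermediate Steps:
$S{\left(s,h \right)} = \frac{1}{3}$ ($S{\left(s,h \right)} = \frac{1}{13 - 10} = \frac{1}{3}$)
$U{\left(9,0 \right)} + S{\left(-6,I{\left(-5 \right)} \right)} \left(-29\right) = -7 + \frac{1}{3} \left(-29\right) = -7 - \frac{29}{3} = - \frac{50}{3}$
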